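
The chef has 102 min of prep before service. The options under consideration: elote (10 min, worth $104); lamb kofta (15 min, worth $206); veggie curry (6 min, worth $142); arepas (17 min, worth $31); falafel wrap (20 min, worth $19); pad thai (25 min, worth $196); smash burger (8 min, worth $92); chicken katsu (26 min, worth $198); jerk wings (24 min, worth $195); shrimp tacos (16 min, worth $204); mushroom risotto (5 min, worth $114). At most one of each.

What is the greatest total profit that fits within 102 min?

Taking the top-ratio dishes first gives elote + lamb kofta + veggie curry + arepas + smash burger + jerk wings + shrimp tacos + mushroom risotto for 1088 (101 min).
Replace arepas and smash burger with chicken katsu: the trade gains 75 net, giving 1163 at 102 min.
The closest alternative, elote + lamb kofta + veggie curry + pad thai + jerk wings + shrimp tacos + mushroom risotto, reaches only 1161.

1163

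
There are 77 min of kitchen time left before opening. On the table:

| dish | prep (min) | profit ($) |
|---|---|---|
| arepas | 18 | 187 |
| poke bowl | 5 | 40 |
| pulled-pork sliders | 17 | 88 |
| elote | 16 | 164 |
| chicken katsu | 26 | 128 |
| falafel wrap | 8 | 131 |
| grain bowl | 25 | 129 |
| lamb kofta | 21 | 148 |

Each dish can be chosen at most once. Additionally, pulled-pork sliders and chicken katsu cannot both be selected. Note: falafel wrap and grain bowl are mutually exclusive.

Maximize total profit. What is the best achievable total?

Best packing: arepas + poke bowl + elote + falafel wrap + lamb kofta — 68 min, 670 total.
Next best is arepas + poke bowl + elote + chicken katsu + falafel wrap at 650 (73 min) — short by 20.

670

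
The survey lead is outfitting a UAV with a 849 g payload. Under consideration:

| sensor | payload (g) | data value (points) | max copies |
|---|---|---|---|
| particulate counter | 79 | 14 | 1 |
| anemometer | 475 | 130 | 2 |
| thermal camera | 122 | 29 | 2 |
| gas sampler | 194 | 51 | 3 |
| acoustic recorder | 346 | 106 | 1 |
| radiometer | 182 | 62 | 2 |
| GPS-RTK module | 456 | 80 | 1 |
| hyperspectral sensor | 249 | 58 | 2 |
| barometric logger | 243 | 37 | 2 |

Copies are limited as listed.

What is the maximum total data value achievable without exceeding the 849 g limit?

259

Density check — radiometer 0.34, acoustic recorder 0.31, anemometer 0.27, gas sampler 0.26 are the best per g.
The ratio ordering already packs tightly: thermal camera + acoustic recorder + 2×radiometer, 832 g, 259.
That's the maximum — no swap from here does better than 259.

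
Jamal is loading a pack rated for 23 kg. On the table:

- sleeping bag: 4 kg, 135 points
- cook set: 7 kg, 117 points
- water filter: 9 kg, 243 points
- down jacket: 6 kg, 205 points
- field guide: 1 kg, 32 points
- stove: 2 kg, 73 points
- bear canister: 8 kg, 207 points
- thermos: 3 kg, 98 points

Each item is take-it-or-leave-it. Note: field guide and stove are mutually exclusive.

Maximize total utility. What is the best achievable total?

Best packing: sleeping bag + down jacket + stove + bear canister + thermos — 23 kg, 718 total.

718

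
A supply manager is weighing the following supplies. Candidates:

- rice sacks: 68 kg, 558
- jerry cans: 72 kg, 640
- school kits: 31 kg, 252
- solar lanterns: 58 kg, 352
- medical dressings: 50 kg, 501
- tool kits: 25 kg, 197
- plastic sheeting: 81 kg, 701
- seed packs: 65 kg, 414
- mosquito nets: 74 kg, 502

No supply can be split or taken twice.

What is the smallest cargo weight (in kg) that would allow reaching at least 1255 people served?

143

Minimise kg subject to total people served ≥ 1255.
Taking rice sacks + medical dressings + tool kits gives 1256 (≥ 1255) for 143 kg.
Below 143 kg the best achievable stays under 1255.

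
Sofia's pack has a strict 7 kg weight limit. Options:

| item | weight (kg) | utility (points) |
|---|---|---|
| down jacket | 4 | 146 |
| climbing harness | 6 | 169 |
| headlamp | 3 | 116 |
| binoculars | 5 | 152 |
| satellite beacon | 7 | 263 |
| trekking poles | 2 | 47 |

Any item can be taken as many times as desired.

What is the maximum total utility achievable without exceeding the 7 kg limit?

263

Taking the top-ratio items first gives 2×headlamp for 232 (6 kg).
The 6 kg tied up in 2×headlamp is better spent on satellite beacon — total rises to 263 (7 kg).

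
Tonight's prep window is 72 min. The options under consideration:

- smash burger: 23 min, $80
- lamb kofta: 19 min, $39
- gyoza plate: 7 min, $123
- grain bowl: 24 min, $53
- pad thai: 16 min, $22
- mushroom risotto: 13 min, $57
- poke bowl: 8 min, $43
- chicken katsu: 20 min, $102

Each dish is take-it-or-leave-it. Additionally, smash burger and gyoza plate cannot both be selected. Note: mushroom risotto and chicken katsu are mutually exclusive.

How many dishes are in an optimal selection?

Best achievable profit is 329.
One optimal bundle: lamb kofta + gyoza plate + pad thai + poke bowl + chicken katsu (70 min).
Every optimal selection uses 5 dishes.

5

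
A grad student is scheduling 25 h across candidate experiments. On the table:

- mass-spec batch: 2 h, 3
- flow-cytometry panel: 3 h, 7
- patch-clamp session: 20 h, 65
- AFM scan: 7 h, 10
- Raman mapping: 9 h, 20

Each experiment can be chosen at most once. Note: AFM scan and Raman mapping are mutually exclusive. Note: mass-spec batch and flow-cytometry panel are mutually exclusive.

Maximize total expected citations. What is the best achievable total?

Best packing: flow-cytometry panel + patch-clamp session — 23 h, 72 total.
Runner-up mass-spec batch + patch-clamp session tops out at 68.

72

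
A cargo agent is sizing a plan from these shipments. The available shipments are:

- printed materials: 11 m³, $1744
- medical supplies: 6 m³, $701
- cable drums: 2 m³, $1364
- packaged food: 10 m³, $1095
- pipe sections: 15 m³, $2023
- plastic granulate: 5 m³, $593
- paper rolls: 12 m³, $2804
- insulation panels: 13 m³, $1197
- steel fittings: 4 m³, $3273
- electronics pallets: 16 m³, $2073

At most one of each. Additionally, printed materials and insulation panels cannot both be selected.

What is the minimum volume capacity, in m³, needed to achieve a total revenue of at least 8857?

29

Minimise m³ subject to total revenue ≥ 8857.
printed materials + cable drums + paper rolls + steel fittings: 9185 revenue at 29 m³.
No combination under 29 m³ hits 8857.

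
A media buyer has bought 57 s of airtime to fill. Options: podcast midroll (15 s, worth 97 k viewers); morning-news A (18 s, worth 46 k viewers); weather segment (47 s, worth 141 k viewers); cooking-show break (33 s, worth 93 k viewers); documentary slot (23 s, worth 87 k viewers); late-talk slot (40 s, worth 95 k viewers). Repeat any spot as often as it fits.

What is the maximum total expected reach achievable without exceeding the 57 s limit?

Ranking by ratio (expected reach/s): podcast midroll 6.47, documentary slot 3.78, weather segment 3.00, cooking-show break 2.82.
Best packing: 3×podcast midroll — 45 s, 291 total.
The spare 12 s is too small for any remaining spot, and no exchange beats 291.

291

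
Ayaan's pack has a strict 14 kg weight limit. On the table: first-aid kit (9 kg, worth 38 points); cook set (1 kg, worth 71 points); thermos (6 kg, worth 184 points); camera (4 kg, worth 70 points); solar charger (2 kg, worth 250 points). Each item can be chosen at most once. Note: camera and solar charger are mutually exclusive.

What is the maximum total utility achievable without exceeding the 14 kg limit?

505

Density check — solar charger 125.00, cook set 71.00, thermos 30.67 are the best per kg.
Best packing: cook set + thermos + solar charger — 9 kg, 505 total.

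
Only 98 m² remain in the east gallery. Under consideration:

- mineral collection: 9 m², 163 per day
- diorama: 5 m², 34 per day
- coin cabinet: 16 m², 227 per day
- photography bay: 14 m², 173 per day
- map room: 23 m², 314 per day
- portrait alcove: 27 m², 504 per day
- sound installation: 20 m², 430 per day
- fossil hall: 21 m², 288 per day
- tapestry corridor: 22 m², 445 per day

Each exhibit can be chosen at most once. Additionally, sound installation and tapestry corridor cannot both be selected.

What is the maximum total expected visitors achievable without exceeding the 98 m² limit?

Best packing: mineral collection + coin cabinet + map room + portrait alcove + tapestry corridor — 97 m², 1653 total.
An exhaustive check of the 512 subsets confirms 1653.

1653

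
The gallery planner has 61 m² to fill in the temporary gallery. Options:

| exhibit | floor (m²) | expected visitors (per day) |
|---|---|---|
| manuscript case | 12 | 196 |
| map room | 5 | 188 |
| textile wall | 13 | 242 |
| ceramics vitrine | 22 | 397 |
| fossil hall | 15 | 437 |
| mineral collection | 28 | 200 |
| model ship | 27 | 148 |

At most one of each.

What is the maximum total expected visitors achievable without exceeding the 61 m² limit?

1264

The ratio ordering already packs tightly: map room + textile wall + ceramics vitrine + fossil hall, 55 m², 1264.
An exhaustive check of the 128 subsets confirms 1264.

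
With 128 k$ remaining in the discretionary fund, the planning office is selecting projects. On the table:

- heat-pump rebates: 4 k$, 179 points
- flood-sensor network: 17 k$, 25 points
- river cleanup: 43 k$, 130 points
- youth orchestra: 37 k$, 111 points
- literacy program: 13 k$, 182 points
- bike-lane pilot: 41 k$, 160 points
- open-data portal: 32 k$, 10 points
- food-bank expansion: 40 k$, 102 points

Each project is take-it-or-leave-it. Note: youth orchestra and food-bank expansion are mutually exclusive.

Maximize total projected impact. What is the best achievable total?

676

Density check — heat-pump rebates 44.75, literacy program 14.00, bike-lane pilot 3.90 are the best per k$.
Taking heat-pump rebates + flood-sensor network + river cleanup + literacy program + bike-lane pilot: 118 k$ used, 676 in projected impact.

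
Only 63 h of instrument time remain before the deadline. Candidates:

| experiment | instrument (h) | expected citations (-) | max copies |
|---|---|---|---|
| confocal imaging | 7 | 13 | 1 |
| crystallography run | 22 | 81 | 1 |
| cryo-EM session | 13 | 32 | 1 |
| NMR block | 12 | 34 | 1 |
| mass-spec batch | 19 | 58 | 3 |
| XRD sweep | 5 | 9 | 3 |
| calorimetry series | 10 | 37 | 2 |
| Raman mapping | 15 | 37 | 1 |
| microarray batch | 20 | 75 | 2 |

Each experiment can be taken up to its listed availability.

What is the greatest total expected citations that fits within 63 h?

231

Ranking by ratio (expected citations/h): microarray batch 3.75, calorimetry series 3.70, crystallography run 3.68.
Greedy by ratio would take 2×calorimetry series + 2×microarray batch: 60 h used, total 224.
Replace 2×calorimetry series with crystallography run: the trade gains 7 net, giving 231 at 62 h.
Every other selection either busts 63 h or exceeds an availability limit or fails to beat 231.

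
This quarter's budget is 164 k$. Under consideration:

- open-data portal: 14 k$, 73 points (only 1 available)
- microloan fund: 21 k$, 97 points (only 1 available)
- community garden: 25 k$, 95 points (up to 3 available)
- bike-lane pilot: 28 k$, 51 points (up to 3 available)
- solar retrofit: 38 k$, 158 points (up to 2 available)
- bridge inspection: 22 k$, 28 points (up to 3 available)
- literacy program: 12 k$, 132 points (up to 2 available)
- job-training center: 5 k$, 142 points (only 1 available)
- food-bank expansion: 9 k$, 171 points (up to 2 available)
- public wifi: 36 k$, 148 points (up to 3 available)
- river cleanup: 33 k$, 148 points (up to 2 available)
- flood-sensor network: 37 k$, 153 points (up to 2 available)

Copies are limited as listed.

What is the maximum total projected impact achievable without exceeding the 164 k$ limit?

Filling by ratio: open-data portal + microloan fund + 2×literacy program + job-training center + 2×food-bank expansion + 2×river cleanup for 1214, with 16 k$ left unused.
Replace microloan fund with flood-sensor network: the trade gains 56 net, giving 1270 at 164 k$.
Nothing else within 164 k$ beats 1270.

1270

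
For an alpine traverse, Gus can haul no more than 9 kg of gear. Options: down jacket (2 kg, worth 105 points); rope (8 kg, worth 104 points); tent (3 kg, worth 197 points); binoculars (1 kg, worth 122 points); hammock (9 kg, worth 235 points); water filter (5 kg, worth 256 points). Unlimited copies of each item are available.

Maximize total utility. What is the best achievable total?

1098

Density check — binoculars 122.00, tent 65.67, down jacket 52.50, water filter 51.20 are the best per kg.
Taking 9×binoculars: 9 kg used, 1098 in utility.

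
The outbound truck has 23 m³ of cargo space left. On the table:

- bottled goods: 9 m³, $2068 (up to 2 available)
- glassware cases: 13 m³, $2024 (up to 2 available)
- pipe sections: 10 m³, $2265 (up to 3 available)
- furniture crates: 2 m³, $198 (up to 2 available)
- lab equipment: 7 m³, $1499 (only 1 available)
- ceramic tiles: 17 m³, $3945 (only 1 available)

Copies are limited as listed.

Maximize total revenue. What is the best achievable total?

By revenue per m³: ceramic tiles 232.06, bottled goods 229.78, pipe sections 226.50 lead.
The ratio heuristic lands on 2×furniture crates + ceramic tiles (4341) but leaves 2 m³ idle.
Dropping ceramic tiles frees 17 m³; slotting in bottled goods + pipe sections (19 m³) lifts the total to 4729 at 23 m³.

4729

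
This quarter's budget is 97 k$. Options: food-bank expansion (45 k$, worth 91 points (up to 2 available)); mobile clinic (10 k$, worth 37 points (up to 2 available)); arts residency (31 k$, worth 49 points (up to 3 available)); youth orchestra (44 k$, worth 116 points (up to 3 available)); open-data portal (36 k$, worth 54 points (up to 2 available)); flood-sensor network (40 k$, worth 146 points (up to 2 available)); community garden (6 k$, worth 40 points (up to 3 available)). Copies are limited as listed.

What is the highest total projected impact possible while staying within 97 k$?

Density check — community garden 6.67, mobile clinic 3.70, flood-sensor network 3.65, youth orchestra 2.64 are the best per k$.
Taking the top-ratio projects first gives 2×mobile clinic + flood-sensor network + 3×community garden for 340 (78 k$).
Replace 2×mobile clinic and community garden with flood-sensor network: the trade gains 32 net, giving 372 at 92 k$.
Every other selection either busts 97 k$ or exceeds an availability limit or fails to beat 372.

372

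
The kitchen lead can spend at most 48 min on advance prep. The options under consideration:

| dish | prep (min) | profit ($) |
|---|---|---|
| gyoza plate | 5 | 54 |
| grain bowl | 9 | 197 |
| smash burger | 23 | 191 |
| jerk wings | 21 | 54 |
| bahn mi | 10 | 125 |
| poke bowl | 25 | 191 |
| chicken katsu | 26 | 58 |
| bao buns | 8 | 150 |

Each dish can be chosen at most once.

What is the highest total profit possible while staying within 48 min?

592

Ranking by ratio (profit/min): grain bowl 21.89, bao buns 18.75, bahn mi 12.50, gyoza plate 10.80.
Greedy by ratio would take gyoza plate + grain bowl + bahn mi + bao buns: 32 min used, total 526.
The 10 min tied up in bahn mi is better spent on smash burger — total rises to 592 (45 min).
An exhaustive check of the 256 subsets confirms 592.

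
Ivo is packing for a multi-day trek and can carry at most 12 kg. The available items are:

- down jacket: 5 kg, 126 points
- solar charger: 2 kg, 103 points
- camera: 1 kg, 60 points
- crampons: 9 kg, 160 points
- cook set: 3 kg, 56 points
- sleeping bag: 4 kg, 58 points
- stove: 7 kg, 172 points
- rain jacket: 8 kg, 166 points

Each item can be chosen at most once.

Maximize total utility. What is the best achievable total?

347

The ratio heuristic lands on down jacket + solar charger + camera + cook set (345) but leaves 1 kg idle.
Replace cook set with sleeping bag: the trade gains 2 net, giving 347 at 12 kg.
Next best is down jacket + solar charger + camera + cook set at 345 (11 kg) — short by 2.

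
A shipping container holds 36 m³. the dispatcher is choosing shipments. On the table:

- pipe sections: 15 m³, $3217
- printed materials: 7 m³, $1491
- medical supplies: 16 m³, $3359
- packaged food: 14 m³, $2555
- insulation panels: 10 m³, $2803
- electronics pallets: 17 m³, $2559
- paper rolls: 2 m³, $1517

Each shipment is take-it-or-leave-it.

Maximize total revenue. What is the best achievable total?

9170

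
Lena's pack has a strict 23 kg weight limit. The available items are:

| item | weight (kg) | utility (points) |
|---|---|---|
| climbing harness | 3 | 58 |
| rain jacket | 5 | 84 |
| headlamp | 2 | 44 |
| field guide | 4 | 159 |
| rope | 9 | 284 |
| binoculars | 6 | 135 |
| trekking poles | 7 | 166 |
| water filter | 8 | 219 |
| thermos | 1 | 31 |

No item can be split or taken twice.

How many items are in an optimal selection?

Best achievable utility is 706.
For example headlamp + field guide + rope + water filter achieves it, using 23 kg.
All optima have 4 items.

4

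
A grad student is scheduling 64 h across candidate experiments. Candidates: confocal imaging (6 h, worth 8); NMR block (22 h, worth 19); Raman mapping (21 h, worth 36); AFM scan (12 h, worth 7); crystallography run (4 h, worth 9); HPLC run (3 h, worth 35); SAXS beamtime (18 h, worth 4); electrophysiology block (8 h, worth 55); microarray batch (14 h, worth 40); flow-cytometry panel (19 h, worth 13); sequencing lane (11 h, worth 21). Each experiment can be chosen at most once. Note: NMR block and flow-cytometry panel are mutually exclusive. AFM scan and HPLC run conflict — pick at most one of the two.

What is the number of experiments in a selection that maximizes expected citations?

6

The maximum expected citations within 64 h is 196.
For example Raman mapping + crystallography run + HPLC run + electrophysiology block + microarray batch + sequencing lane achieves it, using 61 h.
All optima have 6 experiments.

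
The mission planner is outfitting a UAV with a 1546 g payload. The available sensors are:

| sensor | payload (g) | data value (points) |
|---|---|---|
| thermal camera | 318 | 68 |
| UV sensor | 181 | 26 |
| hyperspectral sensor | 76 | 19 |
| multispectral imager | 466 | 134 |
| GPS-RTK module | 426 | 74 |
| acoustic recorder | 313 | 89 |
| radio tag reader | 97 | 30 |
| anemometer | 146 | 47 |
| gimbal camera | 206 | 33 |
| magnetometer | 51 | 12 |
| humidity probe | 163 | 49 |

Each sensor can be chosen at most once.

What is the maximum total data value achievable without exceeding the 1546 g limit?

418

Ranking by ratio (data value/g): anemometer 0.32, radio tag reader 0.31, humidity probe 0.30.
Filling by ratio: hyperspectral sensor + multispectral imager + acoustic recorder + radio tag reader + anemometer + gimbal camera + magnetometer + humidity probe for 413, with 28 g left unused.
The 303 g tied up in radio tag reader and gimbal camera is better spent on thermal camera — total rises to 418 (1533 g).
Next best is thermal camera + multispectral imager + acoustic recorder + radio tag reader + anemometer + humidity probe at 417 (1503 g) — short by 1.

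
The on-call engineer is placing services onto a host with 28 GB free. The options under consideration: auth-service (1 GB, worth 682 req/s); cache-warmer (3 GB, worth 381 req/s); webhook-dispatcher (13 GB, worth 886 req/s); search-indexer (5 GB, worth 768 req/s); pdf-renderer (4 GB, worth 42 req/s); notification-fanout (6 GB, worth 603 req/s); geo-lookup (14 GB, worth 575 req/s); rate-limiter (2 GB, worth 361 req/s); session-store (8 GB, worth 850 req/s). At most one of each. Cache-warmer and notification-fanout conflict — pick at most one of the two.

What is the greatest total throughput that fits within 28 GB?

3306

Taking auth-service + search-indexer + pdf-renderer + notification-fanout + rate-limiter + session-store: 26 GB used, 3306 in throughput.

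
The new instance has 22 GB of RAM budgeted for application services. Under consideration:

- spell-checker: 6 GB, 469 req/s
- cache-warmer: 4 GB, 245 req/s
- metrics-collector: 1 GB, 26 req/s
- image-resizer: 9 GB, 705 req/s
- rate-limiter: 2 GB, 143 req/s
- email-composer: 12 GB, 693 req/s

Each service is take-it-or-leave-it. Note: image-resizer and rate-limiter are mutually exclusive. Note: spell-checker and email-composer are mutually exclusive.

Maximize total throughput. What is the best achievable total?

1445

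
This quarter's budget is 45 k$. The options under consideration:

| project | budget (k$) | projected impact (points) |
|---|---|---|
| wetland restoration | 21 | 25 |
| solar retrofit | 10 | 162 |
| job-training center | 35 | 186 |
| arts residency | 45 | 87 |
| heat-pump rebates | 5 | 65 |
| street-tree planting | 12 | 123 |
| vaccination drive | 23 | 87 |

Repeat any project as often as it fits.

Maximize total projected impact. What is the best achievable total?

4×solar retrofit + heat-pump rebates uses 45 of the 45 k$ and totals 713.
Every other selection either busts 45 k$ or fails to beat 713.

713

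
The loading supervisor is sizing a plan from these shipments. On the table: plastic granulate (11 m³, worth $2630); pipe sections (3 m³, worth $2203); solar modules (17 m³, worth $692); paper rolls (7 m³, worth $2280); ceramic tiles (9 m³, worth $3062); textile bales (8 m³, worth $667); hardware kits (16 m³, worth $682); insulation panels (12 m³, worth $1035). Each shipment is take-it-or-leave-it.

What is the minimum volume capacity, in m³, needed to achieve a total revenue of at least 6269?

Look for the lowest-volume combination reaching 6269.
Taking pipe sections + paper rolls + ceramic tiles gives 7545 (≥ 6269) for 19 m³.
No combination under 19 m³ hits 6269.

19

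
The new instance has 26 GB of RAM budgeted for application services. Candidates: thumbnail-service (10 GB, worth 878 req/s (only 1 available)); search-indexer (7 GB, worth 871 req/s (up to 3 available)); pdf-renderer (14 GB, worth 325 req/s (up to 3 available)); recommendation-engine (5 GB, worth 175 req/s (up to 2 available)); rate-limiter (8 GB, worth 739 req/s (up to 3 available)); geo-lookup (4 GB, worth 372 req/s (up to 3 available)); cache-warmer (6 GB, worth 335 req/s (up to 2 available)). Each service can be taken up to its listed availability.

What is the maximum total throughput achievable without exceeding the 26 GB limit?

3×search-indexer + geo-lookup uses 25 of the 26 GB and totals 2985.

2985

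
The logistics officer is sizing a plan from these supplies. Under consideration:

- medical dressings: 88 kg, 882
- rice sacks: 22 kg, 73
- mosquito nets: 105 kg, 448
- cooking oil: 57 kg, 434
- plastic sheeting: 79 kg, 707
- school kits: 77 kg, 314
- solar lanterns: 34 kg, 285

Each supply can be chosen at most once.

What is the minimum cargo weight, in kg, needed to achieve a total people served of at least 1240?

Minimise kg subject to total people served ≥ 1240.
Taking medical dressings + rice sacks + solar lanterns gives 1240 (≥ 1240) for 144 kg.
Any bundle with less than 144 kg falls short of 1240.

144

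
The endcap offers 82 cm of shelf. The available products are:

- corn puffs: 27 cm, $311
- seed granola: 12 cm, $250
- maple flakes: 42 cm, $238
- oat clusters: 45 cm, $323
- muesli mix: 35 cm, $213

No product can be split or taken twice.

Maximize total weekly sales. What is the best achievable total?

799

By weekly sales per cm: seed granola 20.83, corn puffs 11.52, oat clusters 7.18, muesli mix 6.09 lead.
Greedy by ratio would take corn puffs + seed granola + muesli mix: 74 cm used, total 774.
The 35 cm tied up in muesli mix is better spent on maple flakes — total rises to 799 (81 cm).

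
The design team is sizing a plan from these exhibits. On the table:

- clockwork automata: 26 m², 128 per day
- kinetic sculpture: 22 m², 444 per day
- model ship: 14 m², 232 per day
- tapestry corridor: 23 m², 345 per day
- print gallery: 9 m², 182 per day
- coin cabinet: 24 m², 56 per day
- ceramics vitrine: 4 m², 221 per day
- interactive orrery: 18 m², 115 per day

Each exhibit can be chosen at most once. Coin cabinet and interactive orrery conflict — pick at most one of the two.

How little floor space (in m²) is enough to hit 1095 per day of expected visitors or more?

Look for the lowest-floor combination reaching 1095.
kinetic sculpture + tapestry corridor + print gallery + ceramics vitrine: 1192 expected visitors at 58 m².
Below 58 m² the best achievable stays under 1095.

58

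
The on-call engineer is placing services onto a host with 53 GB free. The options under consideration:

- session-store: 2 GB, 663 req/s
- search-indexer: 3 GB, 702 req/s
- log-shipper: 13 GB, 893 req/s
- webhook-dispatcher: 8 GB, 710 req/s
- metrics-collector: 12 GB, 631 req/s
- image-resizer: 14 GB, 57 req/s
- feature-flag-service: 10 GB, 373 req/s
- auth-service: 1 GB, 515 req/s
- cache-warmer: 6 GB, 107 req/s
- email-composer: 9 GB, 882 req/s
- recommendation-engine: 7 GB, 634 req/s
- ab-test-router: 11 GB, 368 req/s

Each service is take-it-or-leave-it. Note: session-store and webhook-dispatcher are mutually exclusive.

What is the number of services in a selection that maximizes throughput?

Optimal total is 5027.
session-store + search-indexer + log-shipper + metrics-collector + auth-service + cache-warmer + email-composer + recommendation-engine hits 5027 at 53 GB.
Any selection reaching 5027 contains exactly 8 services.

8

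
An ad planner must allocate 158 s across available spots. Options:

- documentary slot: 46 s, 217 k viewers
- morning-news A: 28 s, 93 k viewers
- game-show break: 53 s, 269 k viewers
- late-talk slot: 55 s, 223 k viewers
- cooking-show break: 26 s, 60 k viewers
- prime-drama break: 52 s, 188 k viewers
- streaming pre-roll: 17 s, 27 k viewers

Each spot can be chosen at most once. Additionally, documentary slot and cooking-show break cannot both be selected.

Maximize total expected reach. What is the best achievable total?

The ratio ordering already packs tightly: documentary slot + game-show break + late-talk slot, 154 s, 709.
Every other selection either busts 158 s or breaks a pairing rule or fails to beat 709.

709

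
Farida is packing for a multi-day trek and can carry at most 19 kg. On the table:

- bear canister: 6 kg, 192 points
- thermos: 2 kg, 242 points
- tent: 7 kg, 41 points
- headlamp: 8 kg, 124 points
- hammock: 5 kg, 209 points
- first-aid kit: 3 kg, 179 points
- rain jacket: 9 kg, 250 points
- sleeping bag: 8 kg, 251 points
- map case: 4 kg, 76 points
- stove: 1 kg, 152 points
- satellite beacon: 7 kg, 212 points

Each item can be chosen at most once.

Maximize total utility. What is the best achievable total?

1033

By utility per kg: stove 152.00, thermos 121.00, first-aid kit 59.67, hammock 41.80 lead.
Taking the top-ratio items first gives bear canister + thermos + hammock + first-aid kit + stove for 974 (17 kg).
The 6 kg tied up in bear canister is better spent on sleeping bag — total rises to 1033 (19 kg).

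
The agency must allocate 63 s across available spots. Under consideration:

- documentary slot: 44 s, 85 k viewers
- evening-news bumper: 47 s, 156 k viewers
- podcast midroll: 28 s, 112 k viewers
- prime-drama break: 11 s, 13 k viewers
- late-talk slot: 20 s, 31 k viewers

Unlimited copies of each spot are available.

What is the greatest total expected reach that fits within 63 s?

By expected reach per s: podcast midroll 4.00, evening-news bumper 3.32, documentary slot 1.93 lead.
2×podcast midroll uses 56 of the 63 s and totals 224.
Every other selection either busts 63 s or fails to beat 224.

224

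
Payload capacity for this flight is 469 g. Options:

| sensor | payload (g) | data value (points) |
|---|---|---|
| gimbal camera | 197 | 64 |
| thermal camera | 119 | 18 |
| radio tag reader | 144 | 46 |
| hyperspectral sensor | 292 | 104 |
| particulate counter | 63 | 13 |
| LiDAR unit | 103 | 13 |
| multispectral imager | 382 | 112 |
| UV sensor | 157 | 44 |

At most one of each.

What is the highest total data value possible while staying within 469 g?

By data value per g: hyperspectral sensor 0.36, gimbal camera 0.32, radio tag reader 0.32 lead.
Best packing: radio tag reader + hyperspectral sensor — 436 g, 150 total.
Next best is hyperspectral sensor + UV sensor at 148 (449 g) — short by 2.

150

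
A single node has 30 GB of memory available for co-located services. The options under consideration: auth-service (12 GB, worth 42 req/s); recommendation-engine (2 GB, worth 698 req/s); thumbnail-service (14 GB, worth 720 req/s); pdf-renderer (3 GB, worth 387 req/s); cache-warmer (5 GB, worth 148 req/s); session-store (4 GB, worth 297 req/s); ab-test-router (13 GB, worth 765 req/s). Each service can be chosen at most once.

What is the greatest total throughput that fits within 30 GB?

2295

The ratio ordering already packs tightly: recommendation-engine + pdf-renderer + cache-warmer + session-store + ab-test-router, 27 GB, 2295.
The closest alternative, recommendation-engine + thumbnail-service + pdf-renderer + cache-warmer + session-store, reaches only 2250.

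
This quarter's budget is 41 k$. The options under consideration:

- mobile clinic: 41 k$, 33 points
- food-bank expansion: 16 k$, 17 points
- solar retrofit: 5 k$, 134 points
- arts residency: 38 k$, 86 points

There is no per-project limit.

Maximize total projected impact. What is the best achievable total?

8×solar retrofit uses 40 of the 41 k$ and totals 1072.

1072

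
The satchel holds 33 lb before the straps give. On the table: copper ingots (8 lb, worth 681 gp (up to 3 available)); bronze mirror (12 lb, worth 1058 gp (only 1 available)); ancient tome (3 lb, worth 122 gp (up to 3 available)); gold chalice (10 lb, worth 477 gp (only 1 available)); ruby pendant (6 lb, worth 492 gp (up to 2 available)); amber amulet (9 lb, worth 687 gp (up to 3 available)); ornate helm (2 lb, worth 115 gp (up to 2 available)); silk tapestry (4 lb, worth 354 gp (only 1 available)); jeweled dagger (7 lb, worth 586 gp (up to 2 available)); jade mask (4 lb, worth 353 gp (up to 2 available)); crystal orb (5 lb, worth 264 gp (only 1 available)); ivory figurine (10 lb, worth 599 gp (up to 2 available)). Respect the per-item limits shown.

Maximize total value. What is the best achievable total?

By value per lb: silk tapestry 88.50, jade mask 88.25, bronze mirror 88.17 lead.
Greedy by ratio would take copper ingots + bronze mirror + silk tapestry + 2×jade mask: 32 lb used, total 2799.
Replace copper ingots and jade mask with ruby pendant + jeweled dagger: the trade gains 44 net, giving 2843 at 33 lb.

2843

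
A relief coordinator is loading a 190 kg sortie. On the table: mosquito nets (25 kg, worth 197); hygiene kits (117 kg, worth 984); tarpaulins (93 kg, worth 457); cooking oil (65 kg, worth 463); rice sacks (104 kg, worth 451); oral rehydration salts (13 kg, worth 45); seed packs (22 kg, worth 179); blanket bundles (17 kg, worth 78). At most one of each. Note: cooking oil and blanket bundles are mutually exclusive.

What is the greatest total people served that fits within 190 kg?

Density check — hygiene kits 8.41, seed packs 8.14, mosquito nets 7.88 are the best per kg.
Filling by ratio: mosquito nets + hygiene kits + seed packs + blanket bundles for 1438, with 9 kg left unused.
Replace mosquito nets and seed packs and blanket bundles with cooking oil: the trade gains 9 net, giving 1447 at 182 kg.

1447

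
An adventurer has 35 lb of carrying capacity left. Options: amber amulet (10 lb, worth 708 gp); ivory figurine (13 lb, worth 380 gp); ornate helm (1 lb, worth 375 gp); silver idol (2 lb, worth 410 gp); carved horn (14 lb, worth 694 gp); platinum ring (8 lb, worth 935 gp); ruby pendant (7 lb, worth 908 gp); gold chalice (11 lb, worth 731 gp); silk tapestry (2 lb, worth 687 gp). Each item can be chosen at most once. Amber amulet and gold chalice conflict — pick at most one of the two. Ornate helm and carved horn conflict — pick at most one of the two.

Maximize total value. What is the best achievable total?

4046

Density check — ornate helm 375.00, silk tapestry 343.50, silver idol 205.00 are the best per lb.
The ratio heuristic lands on amber amulet + ornate helm + silver idol + platinum ring + ruby pendant + silk tapestry (4023) but leaves 5 lb idle.
Replace amber amulet with gold chalice: the trade gains 23 net, giving 4046 at 31 lb.
The spare 4 lb is too small for any remaining item, and no feasible exchange beats 4046.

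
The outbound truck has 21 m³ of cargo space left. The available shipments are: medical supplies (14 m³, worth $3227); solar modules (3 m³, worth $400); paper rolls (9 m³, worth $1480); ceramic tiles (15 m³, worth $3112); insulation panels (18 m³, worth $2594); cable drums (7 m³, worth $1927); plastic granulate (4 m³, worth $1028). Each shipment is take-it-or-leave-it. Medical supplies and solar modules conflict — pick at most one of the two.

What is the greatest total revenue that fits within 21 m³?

Greedy by ratio would take paper rolls + cable drums + plastic granulate: 20 m³ used, total 4435.
Dropping paper rolls and plastic granulate frees 13 m³; slotting in medical supplies (14 m³) lifts the total to 5154 at 21 m³.
Next best is paper rolls + cable drums + plastic granulate at 4435 (20 m³) — short by 719.

5154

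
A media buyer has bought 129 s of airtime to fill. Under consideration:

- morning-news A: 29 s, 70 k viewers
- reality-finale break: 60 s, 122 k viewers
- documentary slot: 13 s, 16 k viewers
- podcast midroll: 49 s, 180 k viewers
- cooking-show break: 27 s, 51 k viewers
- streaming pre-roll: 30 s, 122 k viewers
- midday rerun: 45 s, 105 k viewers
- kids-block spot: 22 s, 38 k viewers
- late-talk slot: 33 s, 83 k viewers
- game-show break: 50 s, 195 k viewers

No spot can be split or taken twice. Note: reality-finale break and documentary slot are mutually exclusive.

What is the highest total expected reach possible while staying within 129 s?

497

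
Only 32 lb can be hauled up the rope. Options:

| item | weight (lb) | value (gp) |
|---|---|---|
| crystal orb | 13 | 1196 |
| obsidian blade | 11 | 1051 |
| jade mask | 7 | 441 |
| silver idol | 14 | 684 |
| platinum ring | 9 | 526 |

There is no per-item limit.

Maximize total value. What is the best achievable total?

By value per lb: obsidian blade 95.55, crystal orb 92.00, jade mask 63.00 lead.
Greedy by ratio would take 2×obsidian blade + jade mask: 29 lb used, total 2543.
Dropping obsidian blade frees 11 lb; slotting in crystal orb (13 lb) lifts the total to 2688 at 31 lb.

2688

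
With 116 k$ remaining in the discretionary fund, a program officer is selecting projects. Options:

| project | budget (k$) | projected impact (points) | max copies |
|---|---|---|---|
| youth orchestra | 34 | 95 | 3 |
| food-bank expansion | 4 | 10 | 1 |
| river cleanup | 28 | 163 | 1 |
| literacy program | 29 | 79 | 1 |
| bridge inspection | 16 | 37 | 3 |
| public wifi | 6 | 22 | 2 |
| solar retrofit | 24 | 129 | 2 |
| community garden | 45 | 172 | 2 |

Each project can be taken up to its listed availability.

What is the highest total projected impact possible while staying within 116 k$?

Filling by ratio: food-bank expansion + river cleanup + bridge inspection + 2×public wifi + 2×solar retrofit for 512, with 8 k$ left unused.
Dropping food-bank expansion and bridge inspection and public wifi frees 26 k$; slotting in youth orchestra (34 k$) lifts the total to 538 at 116 k$.
That's the maximum — no swap from here does better than 538.

538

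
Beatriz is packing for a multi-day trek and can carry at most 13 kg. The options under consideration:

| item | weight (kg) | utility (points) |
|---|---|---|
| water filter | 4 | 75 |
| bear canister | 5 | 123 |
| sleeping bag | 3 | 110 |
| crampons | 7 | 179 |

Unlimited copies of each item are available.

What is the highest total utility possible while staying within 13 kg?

440

By utility per kg: sleeping bag 36.67, crampons 25.57, bear canister 24.60 lead.
The ratio ordering already packs tightly: 4×sleeping bag, 12 kg, 440.
The spare 1 kg is too small for any remaining item, and no exchange beats 440.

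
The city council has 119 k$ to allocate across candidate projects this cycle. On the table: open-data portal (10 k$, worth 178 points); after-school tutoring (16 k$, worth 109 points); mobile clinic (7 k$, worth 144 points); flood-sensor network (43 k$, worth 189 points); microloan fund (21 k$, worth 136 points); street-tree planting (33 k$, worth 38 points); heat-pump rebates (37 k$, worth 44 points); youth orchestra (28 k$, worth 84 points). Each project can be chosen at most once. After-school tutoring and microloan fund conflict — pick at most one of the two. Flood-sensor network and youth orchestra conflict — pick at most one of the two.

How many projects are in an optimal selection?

The maximum projected impact within 119 k$ is 691.
One optimal bundle: open-data portal + mobile clinic + flood-sensor network + microloan fund + heat-pump rebates (118 k$).
All optima have 5 projects.

5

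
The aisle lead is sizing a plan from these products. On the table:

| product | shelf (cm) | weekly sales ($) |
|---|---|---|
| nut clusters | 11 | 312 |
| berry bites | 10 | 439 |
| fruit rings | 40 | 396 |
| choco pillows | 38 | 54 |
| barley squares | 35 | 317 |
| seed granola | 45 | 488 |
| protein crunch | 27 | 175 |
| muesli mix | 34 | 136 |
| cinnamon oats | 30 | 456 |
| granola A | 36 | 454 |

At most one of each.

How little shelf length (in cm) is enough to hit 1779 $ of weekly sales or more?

114

Minimise cm subject to total weekly sales ≥ 1779.
nut clusters + berry bites + protein crunch + cinnamon oats + granola A: 1836 weekly sales at 114 cm.
Below 114 cm the best achievable stays under 1779.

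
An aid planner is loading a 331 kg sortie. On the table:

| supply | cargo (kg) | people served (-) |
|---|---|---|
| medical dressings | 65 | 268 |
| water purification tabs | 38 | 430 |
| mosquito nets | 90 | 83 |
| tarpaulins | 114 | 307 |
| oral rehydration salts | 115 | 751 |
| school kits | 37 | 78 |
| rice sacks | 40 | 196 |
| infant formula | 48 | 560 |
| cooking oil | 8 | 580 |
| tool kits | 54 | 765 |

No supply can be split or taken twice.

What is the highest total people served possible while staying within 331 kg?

Greedy by ratio would take water purification tabs + oral rehydration salts + rice sacks + infant formula + cooking oil + tool kits: 303 kg used, total 3282.
Replace rice sacks with medical dressings: the trade gains 72 net, giving 3354 at 328 kg.
Runner-up water purification tabs + oral rehydration salts + rice sacks + infant formula + cooking oil + tool kits tops out at 3282.

3354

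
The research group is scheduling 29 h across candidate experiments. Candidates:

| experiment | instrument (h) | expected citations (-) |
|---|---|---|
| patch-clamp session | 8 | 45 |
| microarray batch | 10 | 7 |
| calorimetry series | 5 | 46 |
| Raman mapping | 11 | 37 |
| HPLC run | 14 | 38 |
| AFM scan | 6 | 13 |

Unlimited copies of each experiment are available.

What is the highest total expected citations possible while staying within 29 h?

The ratio ordering already packs tightly: 5×calorimetry series, 25 h, 230.
That's the maximum — no swap from here does better than 230.

230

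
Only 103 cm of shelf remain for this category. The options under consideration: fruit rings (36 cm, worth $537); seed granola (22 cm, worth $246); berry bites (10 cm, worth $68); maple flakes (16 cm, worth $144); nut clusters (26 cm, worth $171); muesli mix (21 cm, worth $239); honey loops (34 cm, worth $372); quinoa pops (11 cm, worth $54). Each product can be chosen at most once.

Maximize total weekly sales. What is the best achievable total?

1223

By weekly sales per cm: fruit rings 14.92, muesli mix 11.38, seed granola 11.18, honey loops 10.94 lead.
The ratio heuristic lands on fruit rings + seed granola + maple flakes + muesli mix (1166) but leaves 8 cm idle.
Replace maple flakes and muesli mix with berry bites + honey loops: the trade gains 57 net, giving 1223 at 102 cm.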